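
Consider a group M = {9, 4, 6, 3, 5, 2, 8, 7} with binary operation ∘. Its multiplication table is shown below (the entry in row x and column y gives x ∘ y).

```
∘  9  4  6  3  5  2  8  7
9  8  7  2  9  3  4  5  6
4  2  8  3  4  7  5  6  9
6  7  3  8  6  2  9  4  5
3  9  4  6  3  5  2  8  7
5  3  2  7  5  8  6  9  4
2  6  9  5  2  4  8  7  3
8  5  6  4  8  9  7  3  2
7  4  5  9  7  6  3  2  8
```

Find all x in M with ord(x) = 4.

{2, 4, 5, 6, 7, 9}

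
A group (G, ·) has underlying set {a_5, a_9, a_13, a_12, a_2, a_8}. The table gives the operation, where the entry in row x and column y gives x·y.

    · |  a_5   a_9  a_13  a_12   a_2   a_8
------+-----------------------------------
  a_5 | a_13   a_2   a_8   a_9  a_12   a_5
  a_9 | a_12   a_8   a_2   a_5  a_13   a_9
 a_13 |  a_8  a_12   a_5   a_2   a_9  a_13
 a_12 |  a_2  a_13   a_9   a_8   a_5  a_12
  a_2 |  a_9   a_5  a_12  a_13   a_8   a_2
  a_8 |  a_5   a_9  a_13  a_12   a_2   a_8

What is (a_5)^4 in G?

a_5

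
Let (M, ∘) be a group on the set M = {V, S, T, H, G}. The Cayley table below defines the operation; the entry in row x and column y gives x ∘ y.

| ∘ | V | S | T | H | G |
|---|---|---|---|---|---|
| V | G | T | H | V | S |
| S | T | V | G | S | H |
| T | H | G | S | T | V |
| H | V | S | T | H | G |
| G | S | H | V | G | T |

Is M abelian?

Check whether the table is symmetric across its main diagonal.
Every entry (row x, col y) equals the entry (row y, col x), so M is abelian.
(In fact M ≅ the cyclic group Z_5.)

Yes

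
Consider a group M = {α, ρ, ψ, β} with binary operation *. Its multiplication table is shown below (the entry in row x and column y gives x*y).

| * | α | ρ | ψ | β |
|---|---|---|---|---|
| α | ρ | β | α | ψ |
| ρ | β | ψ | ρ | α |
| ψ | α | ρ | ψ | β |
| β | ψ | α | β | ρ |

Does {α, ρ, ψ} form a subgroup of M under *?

No

α*ρ = β, which is not in {α, ρ, ψ}.
The subset is not closed under *, so it is not a subgroup.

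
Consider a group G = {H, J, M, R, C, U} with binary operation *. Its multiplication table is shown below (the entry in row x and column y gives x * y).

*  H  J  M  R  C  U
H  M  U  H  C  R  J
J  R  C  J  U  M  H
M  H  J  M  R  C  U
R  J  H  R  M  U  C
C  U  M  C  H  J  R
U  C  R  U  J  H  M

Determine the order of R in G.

2

The identity element is M (its row matches the header).
R^1 = R
R^2 = R * R = M
The first power of R equal to the identity is R^2, so ord(R) = 2.
(Structurally, G here is isomorphic to the symmetric group S_3.)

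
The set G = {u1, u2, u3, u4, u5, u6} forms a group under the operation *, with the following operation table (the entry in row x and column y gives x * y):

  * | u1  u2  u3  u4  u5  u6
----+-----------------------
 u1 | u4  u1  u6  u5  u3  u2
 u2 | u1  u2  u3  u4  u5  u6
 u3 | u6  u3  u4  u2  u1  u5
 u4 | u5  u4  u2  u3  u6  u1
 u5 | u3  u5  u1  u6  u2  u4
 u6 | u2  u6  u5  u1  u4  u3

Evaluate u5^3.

u5

u5^1 = u5
u5^2 = u5 * u5 = u2
u5^3 = u2 * u5 = u5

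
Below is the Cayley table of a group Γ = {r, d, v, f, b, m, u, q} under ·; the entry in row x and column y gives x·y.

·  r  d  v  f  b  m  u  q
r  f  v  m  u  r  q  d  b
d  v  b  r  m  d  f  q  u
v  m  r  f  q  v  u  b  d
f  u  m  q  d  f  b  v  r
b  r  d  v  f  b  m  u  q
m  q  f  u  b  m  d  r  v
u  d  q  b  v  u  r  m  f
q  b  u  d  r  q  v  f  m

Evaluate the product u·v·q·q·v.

u

u·v = b
b·q = q
q·q = m
m·v = u
(Structurally, Γ here is isomorphic to the cyclic group Z_8.)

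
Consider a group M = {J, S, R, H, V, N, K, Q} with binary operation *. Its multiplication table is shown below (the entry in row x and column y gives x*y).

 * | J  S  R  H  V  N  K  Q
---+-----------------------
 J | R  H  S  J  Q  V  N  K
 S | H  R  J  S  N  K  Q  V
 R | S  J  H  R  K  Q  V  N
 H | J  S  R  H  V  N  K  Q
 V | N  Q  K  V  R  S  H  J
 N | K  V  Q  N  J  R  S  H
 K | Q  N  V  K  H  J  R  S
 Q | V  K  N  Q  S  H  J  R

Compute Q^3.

Q^1 = Q
Q^2 = Q*Q = R
Q^3 = R*Q = N

N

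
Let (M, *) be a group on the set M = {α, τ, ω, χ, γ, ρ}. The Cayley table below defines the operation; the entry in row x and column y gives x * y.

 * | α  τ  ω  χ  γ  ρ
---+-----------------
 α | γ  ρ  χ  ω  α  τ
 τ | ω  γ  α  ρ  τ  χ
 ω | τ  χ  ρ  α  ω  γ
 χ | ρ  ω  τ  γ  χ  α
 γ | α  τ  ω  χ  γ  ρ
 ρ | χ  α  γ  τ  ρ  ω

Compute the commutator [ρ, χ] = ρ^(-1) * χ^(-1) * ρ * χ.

ρ

Identity is γ; from the table ρ^(-1) = ω and χ^(-1) = χ.
ω * χ = α
α * ρ = τ
τ * χ = ρ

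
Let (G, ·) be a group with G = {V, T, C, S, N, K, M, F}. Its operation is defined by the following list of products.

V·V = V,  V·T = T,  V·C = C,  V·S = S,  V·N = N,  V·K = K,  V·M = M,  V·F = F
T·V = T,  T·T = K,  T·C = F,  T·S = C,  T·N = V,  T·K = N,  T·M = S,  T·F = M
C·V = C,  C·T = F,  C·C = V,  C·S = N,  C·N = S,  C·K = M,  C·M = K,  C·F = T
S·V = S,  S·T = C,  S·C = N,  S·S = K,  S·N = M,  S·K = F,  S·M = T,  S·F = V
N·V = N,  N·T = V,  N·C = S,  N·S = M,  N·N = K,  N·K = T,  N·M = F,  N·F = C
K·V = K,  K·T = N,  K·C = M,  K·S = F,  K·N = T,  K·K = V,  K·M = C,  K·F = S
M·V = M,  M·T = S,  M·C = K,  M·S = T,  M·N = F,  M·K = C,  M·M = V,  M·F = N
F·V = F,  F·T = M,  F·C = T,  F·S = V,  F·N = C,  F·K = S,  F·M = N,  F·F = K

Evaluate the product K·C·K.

K·C = M
M·K = C
(Structurally, G here is isomorphic to Z_2 x Z_4.)

C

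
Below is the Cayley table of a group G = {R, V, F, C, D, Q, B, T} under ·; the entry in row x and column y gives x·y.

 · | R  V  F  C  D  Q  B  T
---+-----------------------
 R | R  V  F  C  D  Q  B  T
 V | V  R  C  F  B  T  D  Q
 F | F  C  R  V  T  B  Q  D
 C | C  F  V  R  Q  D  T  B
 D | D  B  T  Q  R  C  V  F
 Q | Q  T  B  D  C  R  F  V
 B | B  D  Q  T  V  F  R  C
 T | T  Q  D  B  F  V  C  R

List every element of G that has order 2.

{B, C, D, F, Q, T, V}

Identity is R. Compute the order of each non-identity element by repeated multiplication:
  V: V → R  (order 2)
  F: F → R  (order 2)
  C: C → R  (order 2)
  D: D → R  (order 2)
  Q: Q → R  (order 2)
  B: B → R  (order 2)
  T: T → R  (order 2)
Elements of order 2: {B, C, D, F, Q, T, V}.
(Structurally, G here is isomorphic to the elementary abelian group (Z_2)^3.)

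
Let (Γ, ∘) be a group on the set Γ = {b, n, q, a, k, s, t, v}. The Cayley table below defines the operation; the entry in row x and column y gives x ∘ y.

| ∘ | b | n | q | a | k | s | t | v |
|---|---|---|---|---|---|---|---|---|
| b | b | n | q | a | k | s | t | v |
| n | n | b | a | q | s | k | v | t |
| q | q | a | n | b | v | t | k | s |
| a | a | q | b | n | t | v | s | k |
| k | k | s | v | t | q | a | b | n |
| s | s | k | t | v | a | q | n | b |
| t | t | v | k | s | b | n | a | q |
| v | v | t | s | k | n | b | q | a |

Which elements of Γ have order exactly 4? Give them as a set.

Identity is b. Compute the order of each non-identity element by repeated multiplication:
  n: n → b  (order 2)
  q: q → n → a → b  (order 4)
  a: a → n → q → b  (order 4)
  k: k → q → v → n → s → a → t → b  (order 8)
  s: s → q → t → n → k → a → v → b  (order 8)
  t: t → a → s → n → v → q → k → b  (order 8)
  v: v → a → k → n → t → q → s → b  (order 8)
Elements of order 4: {a, q}.
(Structurally, Γ here is isomorphic to the cyclic group Z_8.)

{a, q}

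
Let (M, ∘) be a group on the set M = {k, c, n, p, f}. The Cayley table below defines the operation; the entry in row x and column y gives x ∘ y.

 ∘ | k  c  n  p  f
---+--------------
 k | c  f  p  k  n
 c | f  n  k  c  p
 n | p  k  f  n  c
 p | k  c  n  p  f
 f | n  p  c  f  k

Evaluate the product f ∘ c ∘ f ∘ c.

p

f ∘ c = p
p ∘ f = f
f ∘ c = p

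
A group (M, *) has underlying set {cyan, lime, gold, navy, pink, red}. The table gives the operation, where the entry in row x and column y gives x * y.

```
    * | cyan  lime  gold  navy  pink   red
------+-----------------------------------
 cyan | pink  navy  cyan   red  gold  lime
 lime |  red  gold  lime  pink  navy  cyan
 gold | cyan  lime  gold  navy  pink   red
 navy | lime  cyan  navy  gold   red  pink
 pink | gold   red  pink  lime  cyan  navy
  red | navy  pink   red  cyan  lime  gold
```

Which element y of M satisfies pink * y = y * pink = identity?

cyan

First locate the identity: row gold matches the header, so gold is the identity.
Scan row pink for gold: pink * cyan = gold. Hence pink^(-1) = cyan.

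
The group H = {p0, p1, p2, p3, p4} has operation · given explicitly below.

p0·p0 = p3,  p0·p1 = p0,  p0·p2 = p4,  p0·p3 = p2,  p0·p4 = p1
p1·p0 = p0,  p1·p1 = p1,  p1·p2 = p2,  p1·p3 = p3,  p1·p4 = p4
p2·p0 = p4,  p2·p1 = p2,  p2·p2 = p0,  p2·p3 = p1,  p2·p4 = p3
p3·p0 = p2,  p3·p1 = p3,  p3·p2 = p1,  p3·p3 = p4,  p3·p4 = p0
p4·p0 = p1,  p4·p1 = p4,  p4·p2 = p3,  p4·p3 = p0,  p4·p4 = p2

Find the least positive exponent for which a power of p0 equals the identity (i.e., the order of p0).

The identity element is p1 (its row matches the header).
p0^1 = p0
p0^2 = p0·p0 = p3
p0^3 = p3·p0 = p2
p0^4 = p2·p0 = p4
p0^5 = p4·p0 = p1
The first power of p0 equal to the identity is p0^5, so ord(p0) = 5.

5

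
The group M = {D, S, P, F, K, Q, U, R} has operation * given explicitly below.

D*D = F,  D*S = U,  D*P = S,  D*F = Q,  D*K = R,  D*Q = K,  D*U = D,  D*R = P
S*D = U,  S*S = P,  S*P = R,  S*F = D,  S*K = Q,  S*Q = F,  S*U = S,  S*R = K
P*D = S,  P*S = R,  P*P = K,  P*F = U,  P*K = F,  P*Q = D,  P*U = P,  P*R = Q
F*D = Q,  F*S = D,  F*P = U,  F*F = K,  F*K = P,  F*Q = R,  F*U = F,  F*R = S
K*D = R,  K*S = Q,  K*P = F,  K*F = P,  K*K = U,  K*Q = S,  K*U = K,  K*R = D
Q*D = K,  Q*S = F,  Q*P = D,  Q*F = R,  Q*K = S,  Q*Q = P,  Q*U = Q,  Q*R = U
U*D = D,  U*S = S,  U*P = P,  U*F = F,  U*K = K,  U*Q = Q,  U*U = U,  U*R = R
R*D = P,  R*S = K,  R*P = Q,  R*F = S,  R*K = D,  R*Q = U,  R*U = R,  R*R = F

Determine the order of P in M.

The identity element is U (its row matches the header).
P^1 = P
P^2 = P*P = K
P^3 = K*P = F
P^4 = F*P = U
The first power of P equal to the identity is P^4, so ord(P) = 4.

4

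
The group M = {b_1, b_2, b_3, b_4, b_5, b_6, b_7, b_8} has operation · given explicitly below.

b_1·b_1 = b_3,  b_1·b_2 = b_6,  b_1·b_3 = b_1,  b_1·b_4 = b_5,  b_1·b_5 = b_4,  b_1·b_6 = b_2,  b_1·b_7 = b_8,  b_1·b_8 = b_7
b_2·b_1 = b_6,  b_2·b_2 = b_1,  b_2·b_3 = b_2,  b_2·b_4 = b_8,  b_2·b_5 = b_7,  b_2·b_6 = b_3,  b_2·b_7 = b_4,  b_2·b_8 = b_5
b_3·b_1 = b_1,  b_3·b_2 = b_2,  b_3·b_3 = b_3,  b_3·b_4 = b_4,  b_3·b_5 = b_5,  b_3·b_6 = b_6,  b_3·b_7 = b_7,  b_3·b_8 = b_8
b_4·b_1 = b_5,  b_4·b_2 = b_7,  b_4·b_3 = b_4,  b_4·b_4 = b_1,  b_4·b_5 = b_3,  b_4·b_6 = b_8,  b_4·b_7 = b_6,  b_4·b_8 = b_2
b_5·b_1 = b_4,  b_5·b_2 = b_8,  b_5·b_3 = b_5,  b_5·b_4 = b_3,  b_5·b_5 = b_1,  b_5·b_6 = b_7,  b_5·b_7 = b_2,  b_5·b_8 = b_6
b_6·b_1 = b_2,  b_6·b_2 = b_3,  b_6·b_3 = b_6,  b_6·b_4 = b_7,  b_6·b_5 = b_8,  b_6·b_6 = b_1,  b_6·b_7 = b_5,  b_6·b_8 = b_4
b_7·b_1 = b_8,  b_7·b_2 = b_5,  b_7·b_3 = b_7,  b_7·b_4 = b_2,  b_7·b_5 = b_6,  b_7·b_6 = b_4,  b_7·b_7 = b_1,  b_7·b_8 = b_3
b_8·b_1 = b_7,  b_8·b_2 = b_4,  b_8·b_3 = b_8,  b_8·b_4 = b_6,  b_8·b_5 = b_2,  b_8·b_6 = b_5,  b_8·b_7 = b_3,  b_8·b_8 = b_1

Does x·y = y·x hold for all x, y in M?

No

b_4·b_6 = b_8 but b_6·b_4 = b_7.
Since b_4 and b_6 do not commute, M is not abelian.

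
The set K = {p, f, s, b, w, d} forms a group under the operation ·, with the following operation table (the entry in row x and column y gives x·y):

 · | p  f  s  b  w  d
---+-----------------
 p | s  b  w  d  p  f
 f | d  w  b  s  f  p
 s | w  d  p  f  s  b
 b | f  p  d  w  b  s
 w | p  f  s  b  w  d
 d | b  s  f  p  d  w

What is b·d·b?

b·d = s
s·b = f
(Structurally, K here is isomorphic to the symmetric group S_3.)

f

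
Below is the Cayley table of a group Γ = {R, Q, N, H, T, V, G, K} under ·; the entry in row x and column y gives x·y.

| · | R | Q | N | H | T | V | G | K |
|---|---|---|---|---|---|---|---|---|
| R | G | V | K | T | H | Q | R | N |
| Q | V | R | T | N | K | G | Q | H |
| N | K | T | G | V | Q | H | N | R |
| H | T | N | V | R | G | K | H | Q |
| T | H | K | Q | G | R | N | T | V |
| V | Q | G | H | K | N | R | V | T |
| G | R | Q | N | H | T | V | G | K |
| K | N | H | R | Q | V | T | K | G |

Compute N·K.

R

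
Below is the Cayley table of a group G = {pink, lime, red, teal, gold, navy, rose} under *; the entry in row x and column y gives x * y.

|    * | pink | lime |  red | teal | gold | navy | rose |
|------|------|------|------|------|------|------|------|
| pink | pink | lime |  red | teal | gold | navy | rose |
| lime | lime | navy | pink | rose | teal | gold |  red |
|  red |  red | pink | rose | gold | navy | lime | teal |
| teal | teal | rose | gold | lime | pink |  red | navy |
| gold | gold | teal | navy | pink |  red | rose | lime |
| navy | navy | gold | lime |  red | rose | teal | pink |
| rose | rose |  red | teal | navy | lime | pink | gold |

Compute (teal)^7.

pink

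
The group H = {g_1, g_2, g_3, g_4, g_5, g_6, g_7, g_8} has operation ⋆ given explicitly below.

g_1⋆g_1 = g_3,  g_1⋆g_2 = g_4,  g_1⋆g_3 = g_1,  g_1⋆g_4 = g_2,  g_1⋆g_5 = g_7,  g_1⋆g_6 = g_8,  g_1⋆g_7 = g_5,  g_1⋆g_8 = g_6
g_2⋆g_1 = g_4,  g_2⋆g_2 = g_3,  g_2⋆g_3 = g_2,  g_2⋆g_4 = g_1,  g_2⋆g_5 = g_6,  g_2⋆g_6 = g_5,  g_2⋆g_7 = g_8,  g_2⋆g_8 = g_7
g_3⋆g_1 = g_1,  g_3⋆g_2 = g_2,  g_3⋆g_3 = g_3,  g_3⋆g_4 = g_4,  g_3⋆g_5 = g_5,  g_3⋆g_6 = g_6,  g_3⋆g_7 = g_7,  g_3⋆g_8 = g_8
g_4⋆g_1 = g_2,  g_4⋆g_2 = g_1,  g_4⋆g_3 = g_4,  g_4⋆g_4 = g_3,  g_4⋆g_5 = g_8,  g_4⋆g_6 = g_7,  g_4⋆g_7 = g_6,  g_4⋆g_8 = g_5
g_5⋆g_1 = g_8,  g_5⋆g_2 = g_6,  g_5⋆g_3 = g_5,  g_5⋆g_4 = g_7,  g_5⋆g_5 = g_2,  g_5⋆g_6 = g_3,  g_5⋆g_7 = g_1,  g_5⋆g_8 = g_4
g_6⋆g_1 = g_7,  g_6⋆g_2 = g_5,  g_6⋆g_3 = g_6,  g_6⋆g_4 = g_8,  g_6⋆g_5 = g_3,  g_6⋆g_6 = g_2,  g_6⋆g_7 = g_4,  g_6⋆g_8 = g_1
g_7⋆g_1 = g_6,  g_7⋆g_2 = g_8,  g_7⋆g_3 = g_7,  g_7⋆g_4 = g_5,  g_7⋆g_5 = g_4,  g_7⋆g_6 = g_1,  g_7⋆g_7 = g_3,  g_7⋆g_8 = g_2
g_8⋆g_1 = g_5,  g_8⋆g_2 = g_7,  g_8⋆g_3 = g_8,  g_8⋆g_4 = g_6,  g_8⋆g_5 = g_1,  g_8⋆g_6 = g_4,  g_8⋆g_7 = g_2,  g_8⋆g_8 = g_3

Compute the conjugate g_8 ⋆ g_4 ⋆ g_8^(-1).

The identity is g_3. In row g_8, the entry g_3 sits in column g_8, so g_8^(-1) = g_8.
g_8 ⋆ g_4 = g_6
g_6 ⋆ g_8 = g_1

g_1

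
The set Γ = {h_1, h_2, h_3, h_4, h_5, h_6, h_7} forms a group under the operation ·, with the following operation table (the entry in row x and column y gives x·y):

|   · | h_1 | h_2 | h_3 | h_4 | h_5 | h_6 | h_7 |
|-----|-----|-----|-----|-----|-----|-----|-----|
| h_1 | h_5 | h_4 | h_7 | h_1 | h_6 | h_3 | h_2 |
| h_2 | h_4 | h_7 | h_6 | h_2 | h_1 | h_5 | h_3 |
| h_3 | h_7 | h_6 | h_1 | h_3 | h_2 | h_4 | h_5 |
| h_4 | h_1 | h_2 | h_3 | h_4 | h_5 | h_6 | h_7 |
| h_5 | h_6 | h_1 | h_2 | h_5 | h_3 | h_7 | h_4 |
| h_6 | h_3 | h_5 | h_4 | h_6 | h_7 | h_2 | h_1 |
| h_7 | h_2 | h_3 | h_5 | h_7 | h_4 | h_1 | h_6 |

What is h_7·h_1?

Read row h_7, column h_1: h_7·h_1 = h_2.

h_2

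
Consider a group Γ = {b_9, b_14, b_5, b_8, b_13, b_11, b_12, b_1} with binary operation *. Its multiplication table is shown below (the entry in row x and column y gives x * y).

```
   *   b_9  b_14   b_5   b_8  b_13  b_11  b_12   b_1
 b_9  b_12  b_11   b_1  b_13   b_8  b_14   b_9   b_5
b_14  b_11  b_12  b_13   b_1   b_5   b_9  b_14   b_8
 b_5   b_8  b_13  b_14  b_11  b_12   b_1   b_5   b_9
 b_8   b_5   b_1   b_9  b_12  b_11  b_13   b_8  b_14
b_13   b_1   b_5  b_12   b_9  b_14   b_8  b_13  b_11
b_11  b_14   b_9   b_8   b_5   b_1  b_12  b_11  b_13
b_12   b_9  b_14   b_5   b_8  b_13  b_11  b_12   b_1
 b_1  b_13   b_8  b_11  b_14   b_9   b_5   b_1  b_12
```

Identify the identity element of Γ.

b_12

The identity e satisfies e * x = x for all x, so its row in the table reproduces the column headers.
Row b_12 reads: b_9, b_14, b_5, b_8, b_13, b_11, b_12, b_1 — exactly the header order. So b_12 is the identity.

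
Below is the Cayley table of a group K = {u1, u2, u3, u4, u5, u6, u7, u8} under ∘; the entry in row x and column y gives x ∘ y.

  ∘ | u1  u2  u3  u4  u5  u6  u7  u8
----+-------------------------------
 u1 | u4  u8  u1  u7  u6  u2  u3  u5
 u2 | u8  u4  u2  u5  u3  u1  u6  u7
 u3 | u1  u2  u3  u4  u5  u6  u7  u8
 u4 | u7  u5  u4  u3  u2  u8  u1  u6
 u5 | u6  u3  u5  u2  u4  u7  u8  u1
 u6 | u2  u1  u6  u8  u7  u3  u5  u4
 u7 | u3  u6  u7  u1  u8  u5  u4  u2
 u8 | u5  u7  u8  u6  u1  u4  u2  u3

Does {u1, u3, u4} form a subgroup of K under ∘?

u1 ∘ u4 = u7, which is not in {u1, u3, u4}.
The subset is not closed under ∘, so it is not a subgroup.

No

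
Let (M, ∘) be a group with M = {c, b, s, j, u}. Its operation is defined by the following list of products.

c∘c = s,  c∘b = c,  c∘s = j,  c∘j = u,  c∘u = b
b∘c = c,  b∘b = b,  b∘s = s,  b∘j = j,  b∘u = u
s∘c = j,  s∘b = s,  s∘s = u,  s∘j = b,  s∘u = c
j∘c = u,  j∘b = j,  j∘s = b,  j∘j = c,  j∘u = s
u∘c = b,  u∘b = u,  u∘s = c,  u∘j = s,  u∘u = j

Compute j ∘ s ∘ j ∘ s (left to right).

b

j ∘ s = b
b ∘ j = j
j ∘ s = b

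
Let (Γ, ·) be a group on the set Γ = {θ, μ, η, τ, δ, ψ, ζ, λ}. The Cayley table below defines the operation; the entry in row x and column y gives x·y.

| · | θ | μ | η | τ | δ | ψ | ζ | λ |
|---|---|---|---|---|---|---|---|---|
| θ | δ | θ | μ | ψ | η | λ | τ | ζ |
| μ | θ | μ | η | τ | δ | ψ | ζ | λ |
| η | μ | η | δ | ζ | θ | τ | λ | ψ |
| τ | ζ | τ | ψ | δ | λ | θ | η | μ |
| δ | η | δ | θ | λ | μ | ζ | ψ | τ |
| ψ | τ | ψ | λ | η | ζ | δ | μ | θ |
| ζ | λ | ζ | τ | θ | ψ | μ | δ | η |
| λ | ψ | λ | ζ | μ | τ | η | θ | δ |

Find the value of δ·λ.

τ

Read row δ, column λ: δ·λ = τ.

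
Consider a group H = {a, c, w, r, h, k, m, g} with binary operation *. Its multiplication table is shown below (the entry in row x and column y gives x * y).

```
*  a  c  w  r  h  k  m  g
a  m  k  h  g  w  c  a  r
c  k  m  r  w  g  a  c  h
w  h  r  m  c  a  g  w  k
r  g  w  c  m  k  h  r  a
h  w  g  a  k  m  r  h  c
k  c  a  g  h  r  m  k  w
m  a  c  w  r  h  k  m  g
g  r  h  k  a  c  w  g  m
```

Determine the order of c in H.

2

The identity element is m (its row matches the header).
c^1 = c
c^2 = c * c = m
The first power of c equal to the identity is c^2, so ord(c) = 2.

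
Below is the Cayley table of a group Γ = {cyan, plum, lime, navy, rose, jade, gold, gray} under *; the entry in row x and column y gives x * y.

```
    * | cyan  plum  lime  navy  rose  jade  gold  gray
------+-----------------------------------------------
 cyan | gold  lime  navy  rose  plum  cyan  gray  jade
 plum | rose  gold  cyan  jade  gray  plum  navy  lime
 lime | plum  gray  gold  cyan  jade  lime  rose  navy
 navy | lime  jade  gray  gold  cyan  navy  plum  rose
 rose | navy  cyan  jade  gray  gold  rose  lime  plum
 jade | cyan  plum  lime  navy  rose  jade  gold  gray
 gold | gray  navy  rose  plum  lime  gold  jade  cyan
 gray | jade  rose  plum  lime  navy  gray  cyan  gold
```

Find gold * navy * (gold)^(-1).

navy

The identity is jade. In row gold, the entry jade sits in column gold, so gold^(-1) = gold.
gold * navy = plum
plum * gold = navy
(Structurally, Γ here is isomorphic to the quaternion group Q_8.)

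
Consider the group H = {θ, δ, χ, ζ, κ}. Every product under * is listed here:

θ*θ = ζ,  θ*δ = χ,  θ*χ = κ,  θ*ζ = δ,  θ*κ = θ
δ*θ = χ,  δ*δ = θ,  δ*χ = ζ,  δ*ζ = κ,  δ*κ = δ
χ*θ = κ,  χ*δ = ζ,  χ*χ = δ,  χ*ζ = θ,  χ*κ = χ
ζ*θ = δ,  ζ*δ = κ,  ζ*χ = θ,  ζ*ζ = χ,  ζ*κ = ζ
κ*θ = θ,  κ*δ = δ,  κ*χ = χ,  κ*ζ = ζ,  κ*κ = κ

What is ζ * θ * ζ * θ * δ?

ζ * θ = δ
δ * ζ = κ
κ * θ = θ
θ * δ = χ

χ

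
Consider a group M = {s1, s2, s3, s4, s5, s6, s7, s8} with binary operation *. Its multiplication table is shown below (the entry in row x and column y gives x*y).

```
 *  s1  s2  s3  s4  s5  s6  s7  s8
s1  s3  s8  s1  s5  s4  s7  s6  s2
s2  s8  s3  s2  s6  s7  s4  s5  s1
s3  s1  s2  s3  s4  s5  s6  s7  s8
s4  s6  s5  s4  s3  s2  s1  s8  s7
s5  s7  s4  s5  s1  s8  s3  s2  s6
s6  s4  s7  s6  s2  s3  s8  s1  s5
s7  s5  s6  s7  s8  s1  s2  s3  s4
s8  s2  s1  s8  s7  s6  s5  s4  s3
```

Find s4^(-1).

s4

First locate the identity: row s3 matches the header, so s3 is the identity.
Scan row s4 for s3: s4*s4 = s3. Hence s4^(-1) = s4.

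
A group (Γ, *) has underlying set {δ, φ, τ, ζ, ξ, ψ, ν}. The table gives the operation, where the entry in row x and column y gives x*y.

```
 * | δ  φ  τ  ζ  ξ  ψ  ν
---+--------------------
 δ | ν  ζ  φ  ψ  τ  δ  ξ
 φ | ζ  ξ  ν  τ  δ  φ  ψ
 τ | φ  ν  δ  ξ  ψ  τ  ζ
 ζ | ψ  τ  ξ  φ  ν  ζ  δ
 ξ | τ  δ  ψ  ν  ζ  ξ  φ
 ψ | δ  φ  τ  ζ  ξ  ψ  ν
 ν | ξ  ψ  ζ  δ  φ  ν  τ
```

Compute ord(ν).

The identity element is ψ (its row matches the header).
ν^1 = ν
ν^2 = ν*ν = τ
ν^3 = τ*ν = ζ
ν^4 = ζ*ν = δ
ν^5 = δ*ν = ξ
ν^6 = ξ*ν = φ
ν^7 = φ*ν = ψ
The first power of ν equal to the identity is ν^7, so ord(ν) = 7.

7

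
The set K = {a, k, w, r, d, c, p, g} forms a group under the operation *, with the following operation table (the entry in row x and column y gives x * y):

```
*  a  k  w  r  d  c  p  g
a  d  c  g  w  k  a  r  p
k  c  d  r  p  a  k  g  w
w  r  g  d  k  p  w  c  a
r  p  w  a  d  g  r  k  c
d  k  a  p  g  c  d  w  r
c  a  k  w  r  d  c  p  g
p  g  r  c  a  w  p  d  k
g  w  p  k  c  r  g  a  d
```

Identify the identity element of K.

c

The identity e satisfies e * x = x for all x, so its row in the table reproduces the column headers.
Row c reads: a, k, w, r, d, c, p, g — exactly the header order. So c is the identity.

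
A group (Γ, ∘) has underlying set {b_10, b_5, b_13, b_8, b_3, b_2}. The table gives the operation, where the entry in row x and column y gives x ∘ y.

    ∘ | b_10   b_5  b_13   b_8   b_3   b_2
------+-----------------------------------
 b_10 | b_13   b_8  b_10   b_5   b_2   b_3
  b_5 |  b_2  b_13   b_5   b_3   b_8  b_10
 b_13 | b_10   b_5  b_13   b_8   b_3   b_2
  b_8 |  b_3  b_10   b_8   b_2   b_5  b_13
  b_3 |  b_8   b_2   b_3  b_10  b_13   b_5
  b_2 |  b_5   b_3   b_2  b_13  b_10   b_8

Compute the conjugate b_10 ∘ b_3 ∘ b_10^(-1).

The identity is b_13. In row b_10, the entry b_13 sits in column b_10, so b_10^(-1) = b_10.
b_10 ∘ b_3 = b_2
b_2 ∘ b_10 = b_5

b_5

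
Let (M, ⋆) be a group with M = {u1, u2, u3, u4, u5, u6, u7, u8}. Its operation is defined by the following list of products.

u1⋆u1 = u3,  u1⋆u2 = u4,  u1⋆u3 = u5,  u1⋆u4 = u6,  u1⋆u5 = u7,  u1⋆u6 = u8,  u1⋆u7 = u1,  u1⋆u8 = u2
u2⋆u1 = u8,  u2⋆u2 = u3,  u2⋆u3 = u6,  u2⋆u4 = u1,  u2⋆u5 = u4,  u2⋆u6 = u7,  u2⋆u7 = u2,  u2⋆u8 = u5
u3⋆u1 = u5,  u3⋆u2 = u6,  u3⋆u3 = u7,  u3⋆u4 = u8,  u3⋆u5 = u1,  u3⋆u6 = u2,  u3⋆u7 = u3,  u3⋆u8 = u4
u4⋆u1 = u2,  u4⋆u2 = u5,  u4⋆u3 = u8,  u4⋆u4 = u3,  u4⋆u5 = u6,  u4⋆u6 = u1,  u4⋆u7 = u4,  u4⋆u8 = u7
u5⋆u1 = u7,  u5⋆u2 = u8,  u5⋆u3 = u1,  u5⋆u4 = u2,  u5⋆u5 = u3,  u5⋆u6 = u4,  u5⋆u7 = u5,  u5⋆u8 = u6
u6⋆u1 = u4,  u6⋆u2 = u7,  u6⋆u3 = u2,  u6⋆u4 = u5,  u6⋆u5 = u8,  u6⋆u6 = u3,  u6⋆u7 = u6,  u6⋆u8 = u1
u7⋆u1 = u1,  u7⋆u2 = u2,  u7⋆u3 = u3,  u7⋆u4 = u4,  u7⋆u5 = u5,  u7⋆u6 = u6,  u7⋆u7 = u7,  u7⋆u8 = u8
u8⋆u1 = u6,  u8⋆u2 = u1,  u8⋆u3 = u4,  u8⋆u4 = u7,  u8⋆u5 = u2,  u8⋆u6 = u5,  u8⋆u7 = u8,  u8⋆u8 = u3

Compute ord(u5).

4

The identity element is u7 (its row matches the header).
u5^1 = u5
u5^2 = u5 ⋆ u5 = u3
u5^3 = u3 ⋆ u5 = u1
u5^4 = u1 ⋆ u5 = u7
The first power of u5 equal to the identity is u5^4, so ord(u5) = 4.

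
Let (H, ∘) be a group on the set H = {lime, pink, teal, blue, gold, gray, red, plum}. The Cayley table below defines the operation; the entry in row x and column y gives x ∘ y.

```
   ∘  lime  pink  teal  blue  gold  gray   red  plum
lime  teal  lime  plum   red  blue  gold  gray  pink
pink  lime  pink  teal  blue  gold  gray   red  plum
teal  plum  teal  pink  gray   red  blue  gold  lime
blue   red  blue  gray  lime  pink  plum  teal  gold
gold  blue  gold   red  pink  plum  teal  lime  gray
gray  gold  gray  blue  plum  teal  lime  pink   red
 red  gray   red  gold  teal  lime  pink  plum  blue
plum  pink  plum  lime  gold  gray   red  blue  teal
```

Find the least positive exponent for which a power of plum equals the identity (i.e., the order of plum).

4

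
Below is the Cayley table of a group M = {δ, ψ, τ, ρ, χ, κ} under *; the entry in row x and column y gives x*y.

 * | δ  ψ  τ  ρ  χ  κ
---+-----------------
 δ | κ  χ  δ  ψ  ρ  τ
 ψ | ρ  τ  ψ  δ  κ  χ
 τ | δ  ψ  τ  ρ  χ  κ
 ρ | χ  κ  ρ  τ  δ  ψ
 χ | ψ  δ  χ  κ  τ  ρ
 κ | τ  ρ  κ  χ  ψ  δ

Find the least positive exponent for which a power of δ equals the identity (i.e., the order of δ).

3

The identity element is τ (its row matches the header).
δ^1 = δ
δ^2 = δ*δ = κ
δ^3 = κ*δ = τ
The first power of δ equal to the identity is δ^3, so ord(δ) = 3.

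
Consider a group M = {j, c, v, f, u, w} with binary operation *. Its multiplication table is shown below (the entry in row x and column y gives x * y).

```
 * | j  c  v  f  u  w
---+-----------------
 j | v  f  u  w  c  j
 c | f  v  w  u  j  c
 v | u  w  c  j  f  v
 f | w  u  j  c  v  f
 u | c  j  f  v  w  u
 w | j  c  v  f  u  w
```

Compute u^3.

u^1 = u
u^2 = u * u = w
u^3 = w * u = u

u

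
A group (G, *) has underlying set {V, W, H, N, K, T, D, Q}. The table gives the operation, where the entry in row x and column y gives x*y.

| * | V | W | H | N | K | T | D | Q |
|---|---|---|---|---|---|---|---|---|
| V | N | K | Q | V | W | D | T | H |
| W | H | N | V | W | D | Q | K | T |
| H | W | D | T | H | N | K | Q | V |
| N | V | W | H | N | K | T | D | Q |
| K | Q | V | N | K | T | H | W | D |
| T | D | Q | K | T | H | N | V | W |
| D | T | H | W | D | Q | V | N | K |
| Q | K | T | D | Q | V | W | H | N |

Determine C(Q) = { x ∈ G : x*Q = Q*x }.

Compare row Q with column Q entry by entry.
W*Q = T = Q*W, so W commutes with Q.
D*Q = K but Q*D = H, so D does not.
Collecting the elements that commute with Q: C(Q) = {N, Q, T, W}.

{N, Q, T, W}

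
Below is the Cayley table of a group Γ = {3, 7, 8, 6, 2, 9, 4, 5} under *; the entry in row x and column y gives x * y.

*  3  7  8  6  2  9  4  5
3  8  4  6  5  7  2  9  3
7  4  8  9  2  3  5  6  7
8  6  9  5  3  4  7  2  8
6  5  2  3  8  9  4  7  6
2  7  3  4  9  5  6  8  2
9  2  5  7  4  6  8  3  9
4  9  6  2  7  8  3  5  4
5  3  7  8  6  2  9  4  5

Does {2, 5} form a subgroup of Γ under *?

{2, 5} contains the identity 5.
Checking products: every product of two elements of {2, 5} (read from the table) lies in {2, 5}, so the set is closed.
In a finite group, a nonempty closed subset is a subgroup. So {2, 5} ≤ Γ.

Yes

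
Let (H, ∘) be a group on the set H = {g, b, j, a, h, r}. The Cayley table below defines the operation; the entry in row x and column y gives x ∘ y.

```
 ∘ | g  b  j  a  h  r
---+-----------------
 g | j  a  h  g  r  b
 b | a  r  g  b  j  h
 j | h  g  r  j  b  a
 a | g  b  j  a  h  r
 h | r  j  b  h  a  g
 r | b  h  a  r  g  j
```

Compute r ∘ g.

Read row r, column g: r ∘ g = b.

b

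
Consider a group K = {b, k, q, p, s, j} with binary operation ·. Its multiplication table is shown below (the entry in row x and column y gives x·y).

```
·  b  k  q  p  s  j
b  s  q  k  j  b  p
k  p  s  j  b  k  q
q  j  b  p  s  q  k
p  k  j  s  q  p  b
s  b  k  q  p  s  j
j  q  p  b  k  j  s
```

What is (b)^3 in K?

b^1 = b
b^2 = b·b = s
b^3 = s·b = b

b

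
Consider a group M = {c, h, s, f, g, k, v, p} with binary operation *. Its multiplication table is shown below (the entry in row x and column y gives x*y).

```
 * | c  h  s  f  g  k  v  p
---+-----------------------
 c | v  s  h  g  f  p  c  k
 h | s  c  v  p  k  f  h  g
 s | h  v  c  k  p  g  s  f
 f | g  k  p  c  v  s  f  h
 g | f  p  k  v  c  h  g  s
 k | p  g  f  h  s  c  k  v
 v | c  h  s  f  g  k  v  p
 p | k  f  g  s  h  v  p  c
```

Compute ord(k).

The identity element is v (its row matches the header).
k^1 = k
k^2 = k*k = c
k^3 = c*k = p
k^4 = p*k = v
The first power of k equal to the identity is k^4, so ord(k) = 4.

4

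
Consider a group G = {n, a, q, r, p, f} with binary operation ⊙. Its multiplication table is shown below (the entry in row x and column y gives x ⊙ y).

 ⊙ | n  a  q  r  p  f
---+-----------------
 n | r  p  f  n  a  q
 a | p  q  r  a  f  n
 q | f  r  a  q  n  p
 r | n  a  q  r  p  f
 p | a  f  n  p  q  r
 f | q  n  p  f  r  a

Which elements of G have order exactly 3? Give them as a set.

{a, q}

Identity is r. Compute the order of each non-identity element by repeated multiplication:
  n: n → r  (order 2)
  a: a → q → r  (order 3)
  q: q → a → r  (order 3)
  p: p → q → n → a → f → r  (order 6)
  f: f → a → n → q → p → r  (order 6)
Elements of order 3: {a, q}.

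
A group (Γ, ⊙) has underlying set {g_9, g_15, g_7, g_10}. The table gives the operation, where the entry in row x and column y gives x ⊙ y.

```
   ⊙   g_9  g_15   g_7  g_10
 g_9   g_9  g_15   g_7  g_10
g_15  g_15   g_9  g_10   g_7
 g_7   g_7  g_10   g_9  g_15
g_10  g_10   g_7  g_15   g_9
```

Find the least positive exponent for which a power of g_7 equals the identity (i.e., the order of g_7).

The identity element is g_9 (its row matches the header).
g_7^1 = g_7
g_7^2 = g_7 ⊙ g_7 = g_9
The first power of g_7 equal to the identity is g_7^2, so ord(g_7) = 2.

2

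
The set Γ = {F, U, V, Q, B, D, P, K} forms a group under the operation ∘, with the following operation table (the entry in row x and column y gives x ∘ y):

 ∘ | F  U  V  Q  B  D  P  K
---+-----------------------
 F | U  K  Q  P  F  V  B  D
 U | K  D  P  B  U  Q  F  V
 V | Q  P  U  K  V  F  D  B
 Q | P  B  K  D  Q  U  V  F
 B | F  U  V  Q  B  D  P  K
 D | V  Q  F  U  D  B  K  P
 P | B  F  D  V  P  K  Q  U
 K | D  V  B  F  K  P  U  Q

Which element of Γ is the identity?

B

The identity e satisfies e ∘ x = x for all x, so its row in the table reproduces the column headers.
Row B reads: F, U, V, Q, B, D, P, K — exactly the header order. So B is the identity.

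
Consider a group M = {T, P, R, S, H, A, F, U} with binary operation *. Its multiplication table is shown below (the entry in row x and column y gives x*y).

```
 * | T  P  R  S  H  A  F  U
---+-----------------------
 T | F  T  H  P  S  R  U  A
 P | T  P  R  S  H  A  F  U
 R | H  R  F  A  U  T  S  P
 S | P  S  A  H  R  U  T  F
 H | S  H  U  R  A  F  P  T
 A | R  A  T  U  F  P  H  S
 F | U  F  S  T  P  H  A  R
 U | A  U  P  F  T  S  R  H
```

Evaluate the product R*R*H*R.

R*R = F
F*H = P
P*R = R

R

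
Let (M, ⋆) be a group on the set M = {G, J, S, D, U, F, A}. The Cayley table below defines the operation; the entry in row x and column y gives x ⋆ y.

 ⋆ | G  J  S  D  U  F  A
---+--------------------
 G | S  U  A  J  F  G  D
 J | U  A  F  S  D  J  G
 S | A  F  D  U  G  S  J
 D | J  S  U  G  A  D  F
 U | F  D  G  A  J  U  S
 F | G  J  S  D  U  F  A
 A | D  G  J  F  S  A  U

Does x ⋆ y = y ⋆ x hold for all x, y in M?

Yes

Check whether the table is symmetric across its main diagonal.
Every entry (row x, col y) equals the entry (row y, col x), so M is abelian.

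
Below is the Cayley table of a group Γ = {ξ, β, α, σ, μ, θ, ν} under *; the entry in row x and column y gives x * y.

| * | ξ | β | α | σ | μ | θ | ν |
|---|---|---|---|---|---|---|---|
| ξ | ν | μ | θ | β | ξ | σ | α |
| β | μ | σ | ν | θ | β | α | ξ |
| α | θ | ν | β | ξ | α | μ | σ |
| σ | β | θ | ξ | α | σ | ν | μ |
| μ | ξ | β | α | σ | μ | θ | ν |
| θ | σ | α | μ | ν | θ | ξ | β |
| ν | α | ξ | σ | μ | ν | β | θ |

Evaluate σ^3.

ξ

σ^1 = σ
σ^2 = σ * σ = α
σ^3 = α * σ = ξ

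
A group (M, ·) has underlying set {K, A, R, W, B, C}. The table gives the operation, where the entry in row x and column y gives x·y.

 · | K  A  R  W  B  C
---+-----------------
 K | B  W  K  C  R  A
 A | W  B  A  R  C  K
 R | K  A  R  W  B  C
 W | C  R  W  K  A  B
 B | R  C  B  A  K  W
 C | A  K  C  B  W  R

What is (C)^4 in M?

R

C^1 = C
C^2 = C·C = R
C^3 = R·C = C
C^4 = C·C = R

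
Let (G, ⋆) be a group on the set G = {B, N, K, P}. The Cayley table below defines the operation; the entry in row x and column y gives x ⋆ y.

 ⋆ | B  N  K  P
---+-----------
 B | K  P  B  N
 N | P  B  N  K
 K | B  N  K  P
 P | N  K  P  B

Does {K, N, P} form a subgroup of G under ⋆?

No

P ⋆ P = B, which is not in {K, N, P}.
The subset is not closed under ⋆, so it is not a subgroup.
(Structurally, G here is isomorphic to the cyclic group Z_4.)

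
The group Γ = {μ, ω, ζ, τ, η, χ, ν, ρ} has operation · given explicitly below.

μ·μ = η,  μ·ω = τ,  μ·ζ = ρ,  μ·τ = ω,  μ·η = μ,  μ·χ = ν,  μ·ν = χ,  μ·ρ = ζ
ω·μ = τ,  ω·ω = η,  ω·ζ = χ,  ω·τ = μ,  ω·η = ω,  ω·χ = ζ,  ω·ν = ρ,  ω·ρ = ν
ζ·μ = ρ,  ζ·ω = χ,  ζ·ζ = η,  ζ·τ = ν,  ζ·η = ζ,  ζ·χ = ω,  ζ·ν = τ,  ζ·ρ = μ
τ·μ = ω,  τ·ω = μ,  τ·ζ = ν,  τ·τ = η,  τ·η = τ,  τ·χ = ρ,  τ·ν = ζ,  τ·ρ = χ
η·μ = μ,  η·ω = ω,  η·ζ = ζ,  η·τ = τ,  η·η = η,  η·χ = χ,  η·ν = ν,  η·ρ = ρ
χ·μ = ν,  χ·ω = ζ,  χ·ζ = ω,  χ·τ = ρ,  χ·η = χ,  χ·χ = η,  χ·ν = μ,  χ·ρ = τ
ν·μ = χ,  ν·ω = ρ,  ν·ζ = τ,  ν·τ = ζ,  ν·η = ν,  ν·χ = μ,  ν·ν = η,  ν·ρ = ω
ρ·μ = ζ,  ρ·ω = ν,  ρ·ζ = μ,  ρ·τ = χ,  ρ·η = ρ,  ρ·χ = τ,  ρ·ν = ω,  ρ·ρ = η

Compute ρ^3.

ρ

ρ^1 = ρ
ρ^2 = ρ·ρ = η
ρ^3 = η·ρ = ρ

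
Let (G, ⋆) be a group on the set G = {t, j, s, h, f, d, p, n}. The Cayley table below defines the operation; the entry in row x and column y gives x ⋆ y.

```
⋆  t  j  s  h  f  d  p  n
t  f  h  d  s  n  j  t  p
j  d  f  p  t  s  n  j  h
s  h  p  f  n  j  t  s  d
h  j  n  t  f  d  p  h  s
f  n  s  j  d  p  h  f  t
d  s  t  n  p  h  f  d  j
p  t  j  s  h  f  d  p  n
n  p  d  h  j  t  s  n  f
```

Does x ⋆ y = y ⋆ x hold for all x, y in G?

No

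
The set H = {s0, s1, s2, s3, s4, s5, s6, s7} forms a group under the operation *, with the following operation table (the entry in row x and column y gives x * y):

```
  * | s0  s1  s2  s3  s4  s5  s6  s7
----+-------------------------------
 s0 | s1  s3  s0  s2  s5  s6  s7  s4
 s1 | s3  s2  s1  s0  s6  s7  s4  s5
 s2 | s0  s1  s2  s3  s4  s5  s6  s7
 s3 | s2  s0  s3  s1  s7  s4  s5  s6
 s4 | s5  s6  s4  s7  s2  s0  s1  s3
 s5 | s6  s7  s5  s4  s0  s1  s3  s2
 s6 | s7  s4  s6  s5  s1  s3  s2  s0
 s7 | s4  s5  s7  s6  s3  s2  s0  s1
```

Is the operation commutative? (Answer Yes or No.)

Check whether the table is symmetric across its main diagonal.
Every entry (row x, col y) equals the entry (row y, col x), so H is abelian.
(In fact H ≅ Z_2 x Z_4.)

Yes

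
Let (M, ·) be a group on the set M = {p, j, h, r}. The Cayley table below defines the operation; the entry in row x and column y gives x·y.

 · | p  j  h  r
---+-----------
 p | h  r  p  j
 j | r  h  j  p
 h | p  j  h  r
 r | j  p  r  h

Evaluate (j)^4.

h

j^1 = j
j^2 = j·j = h
j^3 = h·j = j
j^4 = j·j = h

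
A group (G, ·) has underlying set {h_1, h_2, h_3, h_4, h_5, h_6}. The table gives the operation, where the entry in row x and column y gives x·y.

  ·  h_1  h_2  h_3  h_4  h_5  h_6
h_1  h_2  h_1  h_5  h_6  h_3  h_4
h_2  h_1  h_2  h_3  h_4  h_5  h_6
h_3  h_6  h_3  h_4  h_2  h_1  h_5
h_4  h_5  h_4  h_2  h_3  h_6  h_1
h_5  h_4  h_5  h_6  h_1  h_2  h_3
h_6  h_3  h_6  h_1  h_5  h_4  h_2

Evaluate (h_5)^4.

h_2

h_5^1 = h_5
h_5^2 = h_5·h_5 = h_2
h_5^3 = h_2·h_5 = h_5
h_5^4 = h_5·h_5 = h_2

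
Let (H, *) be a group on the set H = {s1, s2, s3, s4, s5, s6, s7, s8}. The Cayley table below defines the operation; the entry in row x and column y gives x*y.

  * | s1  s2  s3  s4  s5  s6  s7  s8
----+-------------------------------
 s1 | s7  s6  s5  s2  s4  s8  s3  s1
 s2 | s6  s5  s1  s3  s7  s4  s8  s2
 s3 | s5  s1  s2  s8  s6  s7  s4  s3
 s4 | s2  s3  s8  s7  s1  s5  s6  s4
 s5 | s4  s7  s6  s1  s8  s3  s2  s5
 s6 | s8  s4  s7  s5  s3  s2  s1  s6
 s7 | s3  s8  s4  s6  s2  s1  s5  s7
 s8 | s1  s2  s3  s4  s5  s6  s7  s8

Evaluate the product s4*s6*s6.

s3

s4*s6 = s5
s5*s6 = s3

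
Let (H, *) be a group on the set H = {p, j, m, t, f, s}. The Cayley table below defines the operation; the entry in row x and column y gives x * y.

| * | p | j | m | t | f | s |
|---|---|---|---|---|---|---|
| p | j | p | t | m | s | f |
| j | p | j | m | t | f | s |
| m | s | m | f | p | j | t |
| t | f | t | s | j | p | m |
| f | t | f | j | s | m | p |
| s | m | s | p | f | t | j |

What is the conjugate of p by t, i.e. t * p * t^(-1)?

The identity is j. In row t, the entry j sits in column t, so t^(-1) = t.
t * p = f
f * t = s

s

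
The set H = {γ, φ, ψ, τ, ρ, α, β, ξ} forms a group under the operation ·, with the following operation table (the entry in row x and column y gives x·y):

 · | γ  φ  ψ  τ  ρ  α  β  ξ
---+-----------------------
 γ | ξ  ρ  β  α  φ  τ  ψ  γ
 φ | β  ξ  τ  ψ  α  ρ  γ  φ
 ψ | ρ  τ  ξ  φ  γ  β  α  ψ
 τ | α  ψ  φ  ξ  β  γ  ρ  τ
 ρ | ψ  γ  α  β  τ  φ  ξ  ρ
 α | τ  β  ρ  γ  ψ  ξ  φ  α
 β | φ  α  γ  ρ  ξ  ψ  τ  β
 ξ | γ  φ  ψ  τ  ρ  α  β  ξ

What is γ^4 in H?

γ^1 = γ
γ^2 = γ·γ = ξ
γ^3 = ξ·γ = γ
γ^4 = γ·γ = ξ

ξ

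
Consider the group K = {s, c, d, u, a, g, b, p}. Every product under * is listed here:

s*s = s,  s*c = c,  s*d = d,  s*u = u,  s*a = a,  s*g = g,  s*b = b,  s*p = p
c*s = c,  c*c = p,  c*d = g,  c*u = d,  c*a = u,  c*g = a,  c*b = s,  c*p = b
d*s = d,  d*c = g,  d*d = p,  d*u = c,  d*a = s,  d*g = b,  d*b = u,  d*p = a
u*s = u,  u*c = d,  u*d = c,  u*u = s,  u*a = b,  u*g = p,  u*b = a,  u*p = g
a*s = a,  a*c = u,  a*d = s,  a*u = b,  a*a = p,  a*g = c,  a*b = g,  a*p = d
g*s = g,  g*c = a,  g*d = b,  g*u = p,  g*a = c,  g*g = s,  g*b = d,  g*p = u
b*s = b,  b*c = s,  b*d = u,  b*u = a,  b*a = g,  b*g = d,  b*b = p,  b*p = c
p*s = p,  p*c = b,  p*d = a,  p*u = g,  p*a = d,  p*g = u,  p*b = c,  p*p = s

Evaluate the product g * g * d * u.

g * g = s
s * d = d
d * u = c

c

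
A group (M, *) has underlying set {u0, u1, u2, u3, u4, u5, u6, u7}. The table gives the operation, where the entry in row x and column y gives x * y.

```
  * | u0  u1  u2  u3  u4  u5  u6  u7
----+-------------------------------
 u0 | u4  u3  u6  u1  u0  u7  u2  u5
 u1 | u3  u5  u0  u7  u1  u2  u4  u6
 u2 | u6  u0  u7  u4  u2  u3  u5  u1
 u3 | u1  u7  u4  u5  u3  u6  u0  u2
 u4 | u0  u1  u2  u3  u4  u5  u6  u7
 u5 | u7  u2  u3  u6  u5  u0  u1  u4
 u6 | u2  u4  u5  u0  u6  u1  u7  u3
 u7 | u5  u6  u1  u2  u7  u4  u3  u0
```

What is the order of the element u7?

The identity element is u4 (its row matches the header).
u7^1 = u7
u7^2 = u7 * u7 = u0
u7^3 = u0 * u7 = u5
u7^4 = u5 * u7 = u4
The first power of u7 equal to the identity is u7^4, so ord(u7) = 4.

4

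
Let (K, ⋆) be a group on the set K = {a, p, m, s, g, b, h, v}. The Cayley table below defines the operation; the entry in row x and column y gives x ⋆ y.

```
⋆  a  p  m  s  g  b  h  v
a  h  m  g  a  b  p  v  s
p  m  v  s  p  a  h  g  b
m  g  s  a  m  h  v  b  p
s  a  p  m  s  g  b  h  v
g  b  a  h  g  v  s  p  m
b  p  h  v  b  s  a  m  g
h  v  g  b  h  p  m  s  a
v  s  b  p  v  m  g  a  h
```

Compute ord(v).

The identity element is s (its row matches the header).
v^1 = v
v^2 = v ⋆ v = h
v^3 = h ⋆ v = a
v^4 = a ⋆ v = s
The first power of v equal to the identity is v^4, so ord(v) = 4.

4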